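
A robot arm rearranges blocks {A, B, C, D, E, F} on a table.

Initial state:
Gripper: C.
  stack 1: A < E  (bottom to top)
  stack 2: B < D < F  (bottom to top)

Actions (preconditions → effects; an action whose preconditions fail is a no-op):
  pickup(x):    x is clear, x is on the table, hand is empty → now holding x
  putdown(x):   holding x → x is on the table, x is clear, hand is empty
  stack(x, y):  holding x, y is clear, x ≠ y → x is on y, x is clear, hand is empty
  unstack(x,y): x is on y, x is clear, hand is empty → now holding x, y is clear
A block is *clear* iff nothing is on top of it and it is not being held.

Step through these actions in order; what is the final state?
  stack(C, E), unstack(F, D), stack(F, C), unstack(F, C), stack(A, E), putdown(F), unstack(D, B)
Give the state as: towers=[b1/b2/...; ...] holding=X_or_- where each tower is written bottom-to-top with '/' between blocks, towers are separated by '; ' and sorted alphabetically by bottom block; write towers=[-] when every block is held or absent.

towers=[A/E/C; B; F] holding=D

step 1 (stack(C, E)): towers=[A/E/C; B/D/F] holding=-
step 2 (unstack(F, D)): towers=[A/E/C; B/D] holding=F
step 3 (stack(F, C)): towers=[A/E/C/F; B/D] holding=-
step 4 (unstack(F, C)): towers=[A/E/C; B/D] holding=F
step 5 (stack(A, E)) [no-op]: towers=[A/E/C; B/D] holding=F
step 6 (putdown(F)): towers=[A/E/C; B/D; F] holding=-
step 7 (unstack(D, B)): towers=[A/E/C; B; F] holding=D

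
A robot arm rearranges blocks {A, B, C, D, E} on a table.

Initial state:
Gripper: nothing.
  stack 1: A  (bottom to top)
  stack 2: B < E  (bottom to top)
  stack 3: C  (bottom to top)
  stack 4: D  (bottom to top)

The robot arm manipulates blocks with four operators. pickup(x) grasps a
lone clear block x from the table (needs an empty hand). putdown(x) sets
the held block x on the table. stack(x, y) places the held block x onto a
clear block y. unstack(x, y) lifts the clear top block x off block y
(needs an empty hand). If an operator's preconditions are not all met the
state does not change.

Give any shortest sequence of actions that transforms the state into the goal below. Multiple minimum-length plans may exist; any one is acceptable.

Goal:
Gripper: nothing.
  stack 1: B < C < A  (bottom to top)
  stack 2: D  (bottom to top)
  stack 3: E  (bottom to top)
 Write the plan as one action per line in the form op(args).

step 1 (unstack(E, B)): towers=[A; B; C; D] holding=E
step 2 (putdown(E)): towers=[A; B; C; D; E] holding=-
step 3 (pickup(C)): towers=[A; B; D; E] holding=C
step 4 (stack(C, B)): towers=[A; B/C; D; E] holding=-
step 5 (pickup(A)): towers=[B/C; D; E] holding=A
step 6 (stack(A, C)): towers=[B/C/A; D; E] holding=-
goal check: towers=[B/C/A; D; E] holding=- — reached (length 6, optimal by BFS)

unstack(E, B)
putdown(E)
pickup(C)
stack(C, B)
pickup(A)
stack(A, C)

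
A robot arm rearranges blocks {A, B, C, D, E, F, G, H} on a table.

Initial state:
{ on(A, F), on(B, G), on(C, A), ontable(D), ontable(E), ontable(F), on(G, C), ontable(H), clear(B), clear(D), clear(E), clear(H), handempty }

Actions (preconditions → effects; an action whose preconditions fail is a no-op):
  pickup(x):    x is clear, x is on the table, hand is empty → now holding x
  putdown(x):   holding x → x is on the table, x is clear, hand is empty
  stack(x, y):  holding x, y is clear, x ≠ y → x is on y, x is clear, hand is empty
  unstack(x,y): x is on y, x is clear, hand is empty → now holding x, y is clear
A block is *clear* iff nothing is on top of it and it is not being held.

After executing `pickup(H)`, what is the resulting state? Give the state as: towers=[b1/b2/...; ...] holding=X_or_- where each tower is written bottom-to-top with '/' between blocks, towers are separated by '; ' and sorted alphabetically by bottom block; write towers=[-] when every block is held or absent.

towers=[D; E; F/A/C/G/B] holding=H

before: towers=[D; E; F/A/C/G/B; H] holding=-
pre[pickup(H)]: clear(H) yes, ontable(H) yes, handempty yes
all met → apply pickup(H)
after:  towers=[D; E; F/A/C/G/B] holding=H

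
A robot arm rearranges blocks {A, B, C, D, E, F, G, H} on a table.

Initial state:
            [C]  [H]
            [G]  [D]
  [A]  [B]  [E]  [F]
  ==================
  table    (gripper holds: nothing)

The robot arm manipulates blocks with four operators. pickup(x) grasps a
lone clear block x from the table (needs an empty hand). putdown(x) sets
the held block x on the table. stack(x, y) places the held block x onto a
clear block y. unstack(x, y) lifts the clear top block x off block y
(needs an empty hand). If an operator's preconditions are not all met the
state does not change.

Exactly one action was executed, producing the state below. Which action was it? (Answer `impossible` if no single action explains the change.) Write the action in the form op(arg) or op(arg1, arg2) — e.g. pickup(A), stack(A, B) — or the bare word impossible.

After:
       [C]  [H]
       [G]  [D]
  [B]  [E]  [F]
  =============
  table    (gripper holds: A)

pickup(A)

target: towers=[B; E/G/C; F/D/H] holding=A
         pickup(A) → towers=[B; E/G/C; F/D/H] holding=A  ← match
     unstack(H, D) → towers=[A; B; E/G/C; F/D] holding=H
         pickup(B) → towers=[A; E/G/C; F/D/H] holding=B
     unstack(C, G) → towers=[A; B; E/G; F/D/H] holding=C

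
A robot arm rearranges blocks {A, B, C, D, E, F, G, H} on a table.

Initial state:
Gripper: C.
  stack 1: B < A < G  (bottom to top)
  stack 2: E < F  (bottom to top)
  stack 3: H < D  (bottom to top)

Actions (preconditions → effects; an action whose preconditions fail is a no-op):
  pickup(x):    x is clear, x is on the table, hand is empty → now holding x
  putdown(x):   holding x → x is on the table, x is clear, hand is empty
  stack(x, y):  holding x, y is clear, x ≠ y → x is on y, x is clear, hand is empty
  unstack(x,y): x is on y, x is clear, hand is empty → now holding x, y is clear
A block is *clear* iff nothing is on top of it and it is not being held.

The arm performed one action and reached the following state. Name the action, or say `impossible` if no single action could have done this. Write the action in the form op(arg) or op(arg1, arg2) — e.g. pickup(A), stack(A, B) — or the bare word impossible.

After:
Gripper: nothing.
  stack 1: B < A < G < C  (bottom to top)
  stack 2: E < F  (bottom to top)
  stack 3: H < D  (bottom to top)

target: towers=[B/A/G/C; E/F; H/D] holding=-
        putdown(C) → towers=[B/A/G; C; E/F; H/D] holding=-
       stack(C, G) → towers=[B/A/G/C; E/F; H/D] holding=-  ← match
       stack(C, F) → towers=[B/A/G; E/F/C; H/D] holding=-
       stack(C, D) → towers=[B/A/G; E/F; H/D/C] holding=-

stack(C, G)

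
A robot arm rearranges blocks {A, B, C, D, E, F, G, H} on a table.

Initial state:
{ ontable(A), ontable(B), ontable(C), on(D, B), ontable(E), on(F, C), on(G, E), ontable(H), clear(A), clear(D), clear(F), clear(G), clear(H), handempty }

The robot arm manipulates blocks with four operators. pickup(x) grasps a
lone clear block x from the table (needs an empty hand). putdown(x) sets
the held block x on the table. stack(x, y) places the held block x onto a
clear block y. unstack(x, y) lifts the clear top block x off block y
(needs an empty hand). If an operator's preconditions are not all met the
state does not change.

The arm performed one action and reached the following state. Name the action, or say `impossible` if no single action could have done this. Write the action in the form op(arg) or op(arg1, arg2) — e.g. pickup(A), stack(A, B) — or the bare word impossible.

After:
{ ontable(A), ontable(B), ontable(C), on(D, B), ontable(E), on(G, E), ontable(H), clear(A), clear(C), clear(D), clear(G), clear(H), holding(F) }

target: towers=[A; B/D; C; E/G; H] holding=F
     unstack(G, E) → towers=[A; B/D; C/F; E; H] holding=G
         pickup(A) → towers=[B/D; C/F; E/G; H] holding=A
         pickup(H) → towers=[A; B/D; C/F; E/G] holding=H
     unstack(F, C) → towers=[A; B/D; C; E/G; H] holding=F  ← match
     unstack(D, B) → towers=[A; B; C/F; E/G; H] holding=D

unstack(F, C)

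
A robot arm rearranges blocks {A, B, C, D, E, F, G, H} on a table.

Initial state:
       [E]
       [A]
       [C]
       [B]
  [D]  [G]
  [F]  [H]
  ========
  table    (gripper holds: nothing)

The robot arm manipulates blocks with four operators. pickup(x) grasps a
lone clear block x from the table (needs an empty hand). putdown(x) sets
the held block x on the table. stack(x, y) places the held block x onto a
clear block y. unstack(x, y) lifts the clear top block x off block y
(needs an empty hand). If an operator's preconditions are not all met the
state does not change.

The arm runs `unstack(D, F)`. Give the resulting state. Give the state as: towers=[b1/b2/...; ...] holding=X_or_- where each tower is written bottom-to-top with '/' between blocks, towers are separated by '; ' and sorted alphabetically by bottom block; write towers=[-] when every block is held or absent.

towers=[F; H/G/B/C/A/E] holding=D

before: towers=[F/D; H/G/B/C/A/E] holding=-
pre[unstack(D, F)]: on(D,F) yes, clear(D) yes, handempty yes
all met → apply unstack(D, F)
after:  towers=[F; H/G/B/C/A/E] holding=D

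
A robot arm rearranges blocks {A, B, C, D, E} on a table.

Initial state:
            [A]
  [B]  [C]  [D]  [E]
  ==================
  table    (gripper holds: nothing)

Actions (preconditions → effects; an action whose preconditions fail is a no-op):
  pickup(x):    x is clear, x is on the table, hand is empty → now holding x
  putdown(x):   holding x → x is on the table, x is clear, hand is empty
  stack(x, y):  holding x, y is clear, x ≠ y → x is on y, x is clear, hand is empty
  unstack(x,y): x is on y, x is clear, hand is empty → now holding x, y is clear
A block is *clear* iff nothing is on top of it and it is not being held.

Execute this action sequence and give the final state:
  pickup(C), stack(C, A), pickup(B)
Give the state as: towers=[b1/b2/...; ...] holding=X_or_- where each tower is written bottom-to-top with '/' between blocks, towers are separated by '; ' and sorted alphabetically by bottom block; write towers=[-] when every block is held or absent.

towers=[D/A/C; E] holding=B

step 1 (pickup(C)): towers=[B; D/A; E] holding=C
step 2 (stack(C, A)): towers=[B; D/A/C; E] holding=-
step 3 (pickup(B)): towers=[D/A/C; E] holding=B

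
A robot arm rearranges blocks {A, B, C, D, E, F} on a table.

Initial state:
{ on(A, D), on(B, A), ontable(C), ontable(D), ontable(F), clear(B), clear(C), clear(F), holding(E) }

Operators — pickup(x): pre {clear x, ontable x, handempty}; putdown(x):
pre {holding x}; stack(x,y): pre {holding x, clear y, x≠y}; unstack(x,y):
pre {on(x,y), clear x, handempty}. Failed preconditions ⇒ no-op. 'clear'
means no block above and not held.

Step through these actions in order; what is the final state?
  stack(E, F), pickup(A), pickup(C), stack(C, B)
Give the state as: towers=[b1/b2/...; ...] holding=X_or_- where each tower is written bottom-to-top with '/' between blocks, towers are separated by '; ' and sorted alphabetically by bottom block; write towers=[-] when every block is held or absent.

step 1 (stack(E, F)): towers=[C; D/A/B; F/E] holding=-
step 2 (pickup(A)) [no-op]: towers=[C; D/A/B; F/E] holding=-
step 3 (pickup(C)): towers=[D/A/B; F/E] holding=C
step 4 (stack(C, B)): towers=[D/A/B/C; F/E] holding=-

towers=[D/A/B/C; F/E] holding=-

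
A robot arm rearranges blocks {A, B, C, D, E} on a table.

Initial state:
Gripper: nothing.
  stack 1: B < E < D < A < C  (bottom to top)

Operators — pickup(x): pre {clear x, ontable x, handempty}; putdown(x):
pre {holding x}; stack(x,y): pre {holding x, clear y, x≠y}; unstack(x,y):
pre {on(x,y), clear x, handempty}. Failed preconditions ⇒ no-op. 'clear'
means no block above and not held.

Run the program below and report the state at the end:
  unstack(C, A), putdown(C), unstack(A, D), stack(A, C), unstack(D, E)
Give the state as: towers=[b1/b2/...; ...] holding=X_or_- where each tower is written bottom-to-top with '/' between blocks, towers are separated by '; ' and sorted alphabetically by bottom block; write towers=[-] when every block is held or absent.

step 1 (unstack(C, A)): towers=[B/E/D/A] holding=C
step 2 (putdown(C)): towers=[B/E/D/A; C] holding=-
step 3 (unstack(A, D)): towers=[B/E/D; C] holding=A
step 4 (stack(A, C)): towers=[B/E/D; C/A] holding=-
step 5 (unstack(D, E)): towers=[B/E; C/A] holding=D

towers=[B/E; C/A] holding=D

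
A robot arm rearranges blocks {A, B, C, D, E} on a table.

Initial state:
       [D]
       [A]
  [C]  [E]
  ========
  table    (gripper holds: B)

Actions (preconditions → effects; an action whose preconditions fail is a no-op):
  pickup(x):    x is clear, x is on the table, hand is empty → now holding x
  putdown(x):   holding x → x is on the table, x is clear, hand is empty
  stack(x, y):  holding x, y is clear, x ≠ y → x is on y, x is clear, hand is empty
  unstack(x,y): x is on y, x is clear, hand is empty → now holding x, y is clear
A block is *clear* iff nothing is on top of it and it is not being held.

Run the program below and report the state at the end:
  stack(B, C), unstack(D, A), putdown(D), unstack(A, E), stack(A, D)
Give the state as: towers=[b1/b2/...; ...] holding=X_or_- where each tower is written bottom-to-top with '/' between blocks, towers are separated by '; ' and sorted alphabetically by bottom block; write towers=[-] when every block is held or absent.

step 1 (stack(B, C)): towers=[C/B; E/A/D] holding=-
step 2 (unstack(D, A)): towers=[C/B; E/A] holding=D
step 3 (putdown(D)): towers=[C/B; D; E/A] holding=-
step 4 (unstack(A, E)): towers=[C/B; D; E] holding=A
step 5 (stack(A, D)): towers=[C/B; D/A; E] holding=-

towers=[C/B; D/A; E] holding=-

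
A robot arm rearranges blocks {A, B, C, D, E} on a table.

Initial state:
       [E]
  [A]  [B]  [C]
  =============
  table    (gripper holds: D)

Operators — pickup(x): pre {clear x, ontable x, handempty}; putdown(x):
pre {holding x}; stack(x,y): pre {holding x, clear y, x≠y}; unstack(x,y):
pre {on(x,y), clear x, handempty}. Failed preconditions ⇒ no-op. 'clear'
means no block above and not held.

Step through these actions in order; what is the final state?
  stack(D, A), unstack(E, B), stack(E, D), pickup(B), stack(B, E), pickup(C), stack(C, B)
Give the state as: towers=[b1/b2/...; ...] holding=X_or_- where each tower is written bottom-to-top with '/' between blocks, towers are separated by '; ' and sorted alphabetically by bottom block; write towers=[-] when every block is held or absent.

step 1 (stack(D, A)): towers=[A/D; B/E; C] holding=-
step 2 (unstack(E, B)): towers=[A/D; B; C] holding=E
step 3 (stack(E, D)): towers=[A/D/E; B; C] holding=-
step 4 (pickup(B)): towers=[A/D/E; C] holding=B
step 5 (stack(B, E)): towers=[A/D/E/B; C] holding=-
step 6 (pickup(C)): towers=[A/D/E/B] holding=C
step 7 (stack(C, B)): towers=[A/D/E/B/C] holding=-

towers=[A/D/E/B/C] holding=-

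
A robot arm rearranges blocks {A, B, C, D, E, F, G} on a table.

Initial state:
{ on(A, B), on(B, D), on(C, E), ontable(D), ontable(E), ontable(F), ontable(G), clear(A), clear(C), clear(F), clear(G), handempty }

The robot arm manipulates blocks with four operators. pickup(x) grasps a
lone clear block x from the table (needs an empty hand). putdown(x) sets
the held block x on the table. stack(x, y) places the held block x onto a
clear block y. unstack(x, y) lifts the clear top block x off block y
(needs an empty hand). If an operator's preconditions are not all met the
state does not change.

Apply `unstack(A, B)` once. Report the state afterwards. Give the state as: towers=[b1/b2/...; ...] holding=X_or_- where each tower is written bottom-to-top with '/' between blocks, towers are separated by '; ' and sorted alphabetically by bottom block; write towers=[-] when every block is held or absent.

before: towers=[D/B/A; E/C; F; G] holding=-
pre[unstack(A, B)]: on(A,B) ok, clear(A) ok, handempty ok
all met → apply unstack(A, B)
after:  towers=[D/B; E/C; F; G] holding=A

towers=[D/B; E/C; F; G] holding=A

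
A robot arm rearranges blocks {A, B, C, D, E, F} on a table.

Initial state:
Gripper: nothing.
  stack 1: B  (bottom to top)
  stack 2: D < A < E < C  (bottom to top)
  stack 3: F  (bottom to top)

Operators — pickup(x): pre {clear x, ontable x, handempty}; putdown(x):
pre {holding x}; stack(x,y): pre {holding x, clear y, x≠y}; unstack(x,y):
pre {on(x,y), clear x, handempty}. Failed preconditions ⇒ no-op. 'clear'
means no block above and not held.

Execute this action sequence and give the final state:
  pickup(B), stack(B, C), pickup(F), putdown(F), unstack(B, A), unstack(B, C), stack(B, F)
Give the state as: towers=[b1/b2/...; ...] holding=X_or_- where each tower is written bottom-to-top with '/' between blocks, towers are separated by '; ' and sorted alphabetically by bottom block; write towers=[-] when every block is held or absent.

towers=[D/A/E/C; F/B] holding=-

step 1 (pickup(B)): towers=[D/A/E/C; F] holding=B
step 2 (stack(B, C)): towers=[D/A/E/C/B; F] holding=-
step 3 (pickup(F)): towers=[D/A/E/C/B] holding=F
step 4 (putdown(F)): towers=[D/A/E/C/B; F] holding=-
step 5 (unstack(B, A)) [no-op]: towers=[D/A/E/C/B; F] holding=-
step 6 (unstack(B, C)): towers=[D/A/E/C; F] holding=B
step 7 (stack(B, F)): towers=[D/A/E/C; F/B] holding=-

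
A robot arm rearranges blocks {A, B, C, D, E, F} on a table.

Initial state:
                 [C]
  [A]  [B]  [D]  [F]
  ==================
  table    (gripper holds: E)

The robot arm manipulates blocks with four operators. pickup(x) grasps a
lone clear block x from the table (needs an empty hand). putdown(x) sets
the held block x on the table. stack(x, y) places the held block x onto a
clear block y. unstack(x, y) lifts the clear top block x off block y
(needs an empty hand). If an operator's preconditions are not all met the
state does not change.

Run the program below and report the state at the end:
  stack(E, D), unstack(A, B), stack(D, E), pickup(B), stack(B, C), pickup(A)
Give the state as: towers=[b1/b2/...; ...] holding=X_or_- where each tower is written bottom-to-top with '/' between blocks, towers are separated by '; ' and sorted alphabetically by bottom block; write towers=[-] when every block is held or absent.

step 1 (stack(E, D)): towers=[A; B; D/E; F/C] holding=-
step 2 (unstack(A, B)) [no-op]: towers=[A; B; D/E; F/C] holding=-
step 3 (stack(D, E)) [no-op]: towers=[A; B; D/E; F/C] holding=-
step 4 (pickup(B)): towers=[A; D/E; F/C] holding=B
step 5 (stack(B, C)): towers=[A; D/E; F/C/B] holding=-
step 6 (pickup(A)): towers=[D/E; F/C/B] holding=A

towers=[D/E; F/C/B] holding=A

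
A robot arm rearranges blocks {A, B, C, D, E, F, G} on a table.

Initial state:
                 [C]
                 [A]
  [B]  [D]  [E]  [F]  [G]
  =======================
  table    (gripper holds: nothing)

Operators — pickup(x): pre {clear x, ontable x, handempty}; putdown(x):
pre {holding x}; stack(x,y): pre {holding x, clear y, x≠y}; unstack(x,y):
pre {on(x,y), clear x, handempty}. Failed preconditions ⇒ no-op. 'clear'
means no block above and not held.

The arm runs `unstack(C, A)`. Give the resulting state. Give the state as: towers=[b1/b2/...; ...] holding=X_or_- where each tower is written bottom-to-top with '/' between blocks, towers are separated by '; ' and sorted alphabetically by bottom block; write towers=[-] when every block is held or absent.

towers=[B; D; E; F/A; G] holding=C

before: towers=[B; D; E; F/A/C; G] holding=-
pre[unstack(C, A)]: on(C,A) yes, clear(C) yes, handempty yes
all met → apply unstack(C, A)
after:  towers=[B; D; E; F/A; G] holding=C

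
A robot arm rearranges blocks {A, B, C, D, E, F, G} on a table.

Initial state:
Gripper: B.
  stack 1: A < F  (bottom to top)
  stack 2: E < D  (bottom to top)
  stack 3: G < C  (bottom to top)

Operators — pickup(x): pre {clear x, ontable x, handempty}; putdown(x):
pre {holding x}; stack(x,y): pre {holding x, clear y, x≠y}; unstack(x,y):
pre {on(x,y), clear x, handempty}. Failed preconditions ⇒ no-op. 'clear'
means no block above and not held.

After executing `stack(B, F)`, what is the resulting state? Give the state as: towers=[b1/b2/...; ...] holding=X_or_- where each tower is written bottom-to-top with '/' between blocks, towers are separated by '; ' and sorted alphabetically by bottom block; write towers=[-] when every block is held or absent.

before: towers=[A/F; E/D; G/C] holding=B
pre[stack(B, F)]: holding(B) yes, clear(F) yes, B≠F yes
all met → apply stack(B, F)
after:  towers=[A/F/B; E/D; G/C] holding=-

towers=[A/F/B; E/D; G/C] holding=-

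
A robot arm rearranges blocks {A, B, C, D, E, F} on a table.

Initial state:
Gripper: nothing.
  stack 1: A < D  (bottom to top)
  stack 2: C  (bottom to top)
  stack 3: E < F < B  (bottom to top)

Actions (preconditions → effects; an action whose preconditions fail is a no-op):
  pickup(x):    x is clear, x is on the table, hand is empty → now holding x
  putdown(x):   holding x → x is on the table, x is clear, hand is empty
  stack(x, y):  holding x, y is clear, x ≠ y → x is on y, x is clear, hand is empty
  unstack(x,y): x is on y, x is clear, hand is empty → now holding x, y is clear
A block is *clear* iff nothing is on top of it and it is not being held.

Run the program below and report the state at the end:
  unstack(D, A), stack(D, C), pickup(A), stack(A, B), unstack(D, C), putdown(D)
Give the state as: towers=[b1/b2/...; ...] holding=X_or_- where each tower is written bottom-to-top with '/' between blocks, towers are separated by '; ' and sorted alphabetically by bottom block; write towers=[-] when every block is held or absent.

step 1 (unstack(D, A)): towers=[A; C; E/F/B] holding=D
step 2 (stack(D, C)): towers=[A; C/D; E/F/B] holding=-
step 3 (pickup(A)): towers=[C/D; E/F/B] holding=A
step 4 (stack(A, B)): towers=[C/D; E/F/B/A] holding=-
step 5 (unstack(D, C)): towers=[C; E/F/B/A] holding=D
step 6 (putdown(D)): towers=[C; D; E/F/B/A] holding=-

towers=[C; D; E/F/B/A] holding=-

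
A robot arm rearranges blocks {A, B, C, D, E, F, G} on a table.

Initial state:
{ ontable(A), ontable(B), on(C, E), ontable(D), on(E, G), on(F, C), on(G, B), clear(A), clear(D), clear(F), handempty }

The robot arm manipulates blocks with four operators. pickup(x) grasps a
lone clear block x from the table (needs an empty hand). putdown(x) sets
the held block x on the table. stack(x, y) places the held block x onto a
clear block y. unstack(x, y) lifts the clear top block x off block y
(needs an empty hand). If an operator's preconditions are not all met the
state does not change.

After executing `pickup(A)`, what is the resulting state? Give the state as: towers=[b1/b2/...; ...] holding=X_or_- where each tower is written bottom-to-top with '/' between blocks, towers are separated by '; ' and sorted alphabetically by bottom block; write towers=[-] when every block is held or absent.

towers=[B/G/E/C/F; D] holding=A

before: towers=[A; B/G/E/C/F; D] holding=-
pre[pickup(A)]: clear(A) ✓, ontable(A) ✓, handempty ✓
all met → apply pickup(A)
after:  towers=[B/G/E/C/F; D] holding=A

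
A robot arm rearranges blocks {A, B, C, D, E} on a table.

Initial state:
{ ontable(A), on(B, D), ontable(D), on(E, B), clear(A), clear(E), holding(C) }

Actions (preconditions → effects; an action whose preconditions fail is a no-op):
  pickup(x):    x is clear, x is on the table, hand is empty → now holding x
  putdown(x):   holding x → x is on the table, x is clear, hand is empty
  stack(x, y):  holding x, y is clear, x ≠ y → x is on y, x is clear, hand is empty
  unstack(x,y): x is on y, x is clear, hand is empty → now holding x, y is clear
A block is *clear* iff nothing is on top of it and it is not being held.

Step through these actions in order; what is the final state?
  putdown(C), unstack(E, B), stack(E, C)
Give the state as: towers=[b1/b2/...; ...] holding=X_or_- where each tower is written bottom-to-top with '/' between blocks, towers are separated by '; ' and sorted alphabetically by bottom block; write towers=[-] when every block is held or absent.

towers=[A; C/E; D/B] holding=-

step 1 (putdown(C)): towers=[A; C; D/B/E] holding=-
step 2 (unstack(E, B)): towers=[A; C; D/B] holding=E
step 3 (stack(E, C)): towers=[A; C/E; D/B] holding=-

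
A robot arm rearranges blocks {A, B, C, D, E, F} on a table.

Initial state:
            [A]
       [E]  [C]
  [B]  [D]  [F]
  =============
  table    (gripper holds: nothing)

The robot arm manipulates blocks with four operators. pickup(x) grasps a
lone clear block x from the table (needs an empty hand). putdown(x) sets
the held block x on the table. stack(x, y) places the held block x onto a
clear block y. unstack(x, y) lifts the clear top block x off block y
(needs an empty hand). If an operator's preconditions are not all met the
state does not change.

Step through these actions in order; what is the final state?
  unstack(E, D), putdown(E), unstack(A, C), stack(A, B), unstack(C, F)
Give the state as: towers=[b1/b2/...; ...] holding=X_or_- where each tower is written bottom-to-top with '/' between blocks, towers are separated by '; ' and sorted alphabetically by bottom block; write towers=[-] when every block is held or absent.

step 1 (unstack(E, D)): towers=[B; D; F/C/A] holding=E
step 2 (putdown(E)): towers=[B; D; E; F/C/A] holding=-
step 3 (unstack(A, C)): towers=[B; D; E; F/C] holding=A
step 4 (stack(A, B)): towers=[B/A; D; E; F/C] holding=-
step 5 (unstack(C, F)): towers=[B/A; D; E; F] holding=C

towers=[B/A; D; E; F] holding=C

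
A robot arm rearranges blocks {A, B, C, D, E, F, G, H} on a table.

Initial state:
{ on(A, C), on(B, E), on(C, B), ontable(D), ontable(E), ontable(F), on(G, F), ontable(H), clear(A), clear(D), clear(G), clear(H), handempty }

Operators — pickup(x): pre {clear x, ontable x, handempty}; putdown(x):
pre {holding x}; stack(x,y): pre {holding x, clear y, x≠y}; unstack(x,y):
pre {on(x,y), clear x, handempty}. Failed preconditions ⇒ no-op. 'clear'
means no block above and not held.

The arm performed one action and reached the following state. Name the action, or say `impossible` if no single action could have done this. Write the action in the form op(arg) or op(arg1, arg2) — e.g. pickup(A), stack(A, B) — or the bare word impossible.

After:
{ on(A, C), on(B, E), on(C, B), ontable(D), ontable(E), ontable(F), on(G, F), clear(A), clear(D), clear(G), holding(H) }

pickup(H)

target: towers=[D; E/B/C/A; F/G] holding=H
     unstack(G, F) → towers=[D; E/B/C/A; F; H] holding=G
     unstack(A, C) → towers=[D; E/B/C; F/G; H] holding=A
         pickup(H) → towers=[D; E/B/C/A; F/G] holding=H  ← match
         pickup(D) → towers=[E/B/C/A; F/G; H] holding=D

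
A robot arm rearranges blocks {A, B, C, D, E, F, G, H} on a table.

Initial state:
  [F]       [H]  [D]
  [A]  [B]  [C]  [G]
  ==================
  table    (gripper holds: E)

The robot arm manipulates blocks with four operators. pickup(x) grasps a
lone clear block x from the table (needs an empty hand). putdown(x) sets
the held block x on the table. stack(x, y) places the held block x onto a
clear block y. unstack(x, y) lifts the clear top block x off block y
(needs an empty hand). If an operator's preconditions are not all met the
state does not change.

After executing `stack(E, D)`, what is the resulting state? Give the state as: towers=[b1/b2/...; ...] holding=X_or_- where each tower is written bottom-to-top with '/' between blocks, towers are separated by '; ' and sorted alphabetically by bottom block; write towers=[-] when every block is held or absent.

before: towers=[A/F; B; C/H; G/D] holding=E
pre[stack(E, D)]: holding(E) ✓, clear(D) ✓, E≠D ✓
all met → apply stack(E, D)
after:  towers=[A/F; B; C/H; G/D/E] holding=-

towers=[A/F; B; C/H; G/D/E] holding=-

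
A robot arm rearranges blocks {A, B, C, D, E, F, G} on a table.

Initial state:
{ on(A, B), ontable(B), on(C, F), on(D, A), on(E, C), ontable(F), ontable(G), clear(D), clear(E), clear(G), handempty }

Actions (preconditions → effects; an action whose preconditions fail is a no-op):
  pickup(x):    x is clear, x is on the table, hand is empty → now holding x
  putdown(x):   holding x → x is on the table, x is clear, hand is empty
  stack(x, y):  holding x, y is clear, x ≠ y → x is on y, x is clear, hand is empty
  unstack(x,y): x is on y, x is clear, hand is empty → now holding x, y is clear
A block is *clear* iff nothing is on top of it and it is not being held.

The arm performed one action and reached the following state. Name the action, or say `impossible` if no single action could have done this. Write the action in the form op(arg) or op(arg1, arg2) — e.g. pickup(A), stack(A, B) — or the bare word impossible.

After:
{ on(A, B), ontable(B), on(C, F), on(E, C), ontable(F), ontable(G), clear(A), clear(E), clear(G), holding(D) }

unstack(D, A)

target: towers=[B/A; F/C/E; G] holding=D
         pickup(G) → towers=[B/A/D; F/C/E] holding=G
     unstack(D, A) → towers=[B/A; F/C/E; G] holding=D  ← match
     unstack(E, C) → towers=[B/A/D; F/C; G] holding=E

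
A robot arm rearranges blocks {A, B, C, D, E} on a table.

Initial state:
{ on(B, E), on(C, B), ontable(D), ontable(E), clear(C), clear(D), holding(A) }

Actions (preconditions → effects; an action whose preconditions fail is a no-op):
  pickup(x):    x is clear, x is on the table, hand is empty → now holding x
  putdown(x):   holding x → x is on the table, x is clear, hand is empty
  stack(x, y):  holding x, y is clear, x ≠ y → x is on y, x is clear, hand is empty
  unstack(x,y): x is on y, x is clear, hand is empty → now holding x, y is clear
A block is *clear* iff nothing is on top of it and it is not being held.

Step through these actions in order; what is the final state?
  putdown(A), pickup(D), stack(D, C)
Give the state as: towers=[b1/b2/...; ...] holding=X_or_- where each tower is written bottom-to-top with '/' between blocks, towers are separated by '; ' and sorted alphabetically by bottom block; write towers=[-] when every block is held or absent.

step 1 (putdown(A)): towers=[A; D; E/B/C] holding=-
step 2 (pickup(D)): towers=[A; E/B/C] holding=D
step 3 (stack(D, C)): towers=[A; E/B/C/D] holding=-

towers=[A; E/B/C/D] holding=-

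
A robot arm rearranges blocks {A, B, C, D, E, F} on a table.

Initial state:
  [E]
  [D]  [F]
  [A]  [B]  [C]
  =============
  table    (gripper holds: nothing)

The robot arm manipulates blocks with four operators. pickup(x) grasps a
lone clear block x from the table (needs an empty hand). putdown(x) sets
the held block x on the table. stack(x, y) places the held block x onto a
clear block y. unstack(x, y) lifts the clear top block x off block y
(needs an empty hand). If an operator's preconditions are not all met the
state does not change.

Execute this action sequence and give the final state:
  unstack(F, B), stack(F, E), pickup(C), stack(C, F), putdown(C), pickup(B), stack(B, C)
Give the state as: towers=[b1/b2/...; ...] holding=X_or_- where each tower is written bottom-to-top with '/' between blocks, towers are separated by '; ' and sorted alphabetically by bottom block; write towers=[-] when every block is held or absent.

towers=[A/D/E/F/C/B] holding=-

step 1 (unstack(F, B)): towers=[A/D/E; B; C] holding=F
step 2 (stack(F, E)): towers=[A/D/E/F; B; C] holding=-
step 3 (pickup(C)): towers=[A/D/E/F; B] holding=C
step 4 (stack(C, F)): towers=[A/D/E/F/C; B] holding=-
step 5 (putdown(C)) [no-op]: towers=[A/D/E/F/C; B] holding=-
step 6 (pickup(B)): towers=[A/D/E/F/C] holding=B
step 7 (stack(B, C)): towers=[A/D/E/F/C/B] holding=-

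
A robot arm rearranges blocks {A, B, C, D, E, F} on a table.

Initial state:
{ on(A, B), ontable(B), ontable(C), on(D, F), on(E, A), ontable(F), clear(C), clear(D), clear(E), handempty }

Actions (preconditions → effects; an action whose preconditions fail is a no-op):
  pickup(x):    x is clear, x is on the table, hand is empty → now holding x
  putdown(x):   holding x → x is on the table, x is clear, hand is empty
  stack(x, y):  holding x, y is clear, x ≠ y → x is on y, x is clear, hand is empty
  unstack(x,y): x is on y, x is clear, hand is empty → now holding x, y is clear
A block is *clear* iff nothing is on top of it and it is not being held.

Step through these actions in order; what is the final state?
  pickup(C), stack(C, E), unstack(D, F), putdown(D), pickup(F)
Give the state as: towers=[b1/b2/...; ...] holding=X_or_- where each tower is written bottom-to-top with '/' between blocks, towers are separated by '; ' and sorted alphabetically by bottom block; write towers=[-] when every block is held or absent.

step 1 (pickup(C)): towers=[B/A/E; F/D] holding=C
step 2 (stack(C, E)): towers=[B/A/E/C; F/D] holding=-
step 3 (unstack(D, F)): towers=[B/A/E/C; F] holding=D
step 4 (putdown(D)): towers=[B/A/E/C; D; F] holding=-
step 5 (pickup(F)): towers=[B/A/E/C; D] holding=F

towers=[B/A/E/C; D] holding=F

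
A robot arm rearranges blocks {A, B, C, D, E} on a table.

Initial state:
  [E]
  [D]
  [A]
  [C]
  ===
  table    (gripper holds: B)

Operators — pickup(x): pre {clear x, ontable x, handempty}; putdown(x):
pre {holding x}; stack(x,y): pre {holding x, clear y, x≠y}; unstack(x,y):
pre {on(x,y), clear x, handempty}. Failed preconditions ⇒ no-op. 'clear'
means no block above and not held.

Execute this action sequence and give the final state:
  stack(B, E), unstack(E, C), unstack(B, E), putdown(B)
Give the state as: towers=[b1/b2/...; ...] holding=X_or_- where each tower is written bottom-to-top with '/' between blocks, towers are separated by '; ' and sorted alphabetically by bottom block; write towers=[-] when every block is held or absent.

towers=[B; C/A/D/E] holding=-

step 1 (stack(B, E)): towers=[C/A/D/E/B] holding=-
step 2 (unstack(E, C)) [no-op]: towers=[C/A/D/E/B] holding=-
step 3 (unstack(B, E)): towers=[C/A/D/E] holding=B
step 4 (putdown(B)): towers=[B; C/A/D/E] holding=-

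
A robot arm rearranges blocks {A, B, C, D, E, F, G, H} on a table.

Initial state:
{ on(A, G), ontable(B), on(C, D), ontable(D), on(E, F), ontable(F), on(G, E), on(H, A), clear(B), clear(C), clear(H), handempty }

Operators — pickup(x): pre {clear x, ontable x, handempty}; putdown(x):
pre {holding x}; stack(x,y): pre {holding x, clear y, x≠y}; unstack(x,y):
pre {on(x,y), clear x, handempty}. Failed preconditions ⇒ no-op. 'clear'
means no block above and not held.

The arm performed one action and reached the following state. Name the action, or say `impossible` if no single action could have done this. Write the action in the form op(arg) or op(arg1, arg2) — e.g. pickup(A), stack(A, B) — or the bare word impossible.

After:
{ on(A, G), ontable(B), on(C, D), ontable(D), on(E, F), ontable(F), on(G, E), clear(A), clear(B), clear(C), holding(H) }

unstack(H, A)

target: towers=[B; D/C; F/E/G/A] holding=H
     unstack(H, A) → towers=[B; D/C; F/E/G/A] holding=H  ← match
         pickup(B) → towers=[D/C; F/E/G/A/H] holding=B
     unstack(C, D) → towers=[B; D; F/E/G/A/H] holding=C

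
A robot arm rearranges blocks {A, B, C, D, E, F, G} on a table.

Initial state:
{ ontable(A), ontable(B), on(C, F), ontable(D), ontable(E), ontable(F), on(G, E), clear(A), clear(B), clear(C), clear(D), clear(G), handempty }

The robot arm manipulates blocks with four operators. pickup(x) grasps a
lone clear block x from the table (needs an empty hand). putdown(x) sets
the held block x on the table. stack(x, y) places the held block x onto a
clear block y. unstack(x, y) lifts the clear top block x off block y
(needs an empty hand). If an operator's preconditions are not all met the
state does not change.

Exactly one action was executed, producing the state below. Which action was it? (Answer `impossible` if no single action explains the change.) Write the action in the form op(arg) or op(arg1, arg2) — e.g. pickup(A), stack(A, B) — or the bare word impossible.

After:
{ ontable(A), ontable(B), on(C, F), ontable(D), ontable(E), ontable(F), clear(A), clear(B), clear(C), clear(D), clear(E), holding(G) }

unstack(G, E)

target: towers=[A; B; D; E; F/C] holding=G
         pickup(B) → towers=[A; D; E/G; F/C] holding=B
     unstack(G, E) → towers=[A; B; D; E; F/C] holding=G  ← match
         pickup(D) → towers=[A; B; E/G; F/C] holding=D
         pickup(A) → towers=[B; D; E/G; F/C] holding=A
     unstack(C, F) → towers=[A; B; D; E/G; F] holding=C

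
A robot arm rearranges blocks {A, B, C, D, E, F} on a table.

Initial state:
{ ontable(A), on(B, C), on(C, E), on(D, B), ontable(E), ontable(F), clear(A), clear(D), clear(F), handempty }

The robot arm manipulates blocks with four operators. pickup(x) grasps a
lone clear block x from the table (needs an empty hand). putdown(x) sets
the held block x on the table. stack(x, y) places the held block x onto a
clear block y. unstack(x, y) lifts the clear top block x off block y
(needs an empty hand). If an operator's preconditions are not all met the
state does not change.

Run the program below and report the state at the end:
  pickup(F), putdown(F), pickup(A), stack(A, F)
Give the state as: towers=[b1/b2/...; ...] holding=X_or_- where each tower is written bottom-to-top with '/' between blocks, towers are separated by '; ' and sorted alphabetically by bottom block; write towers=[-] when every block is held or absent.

towers=[E/C/B/D; F/A] holding=-

step 1 (pickup(F)): towers=[A; E/C/B/D] holding=F
step 2 (putdown(F)): towers=[A; E/C/B/D; F] holding=-
step 3 (pickup(A)): towers=[E/C/B/D; F] holding=A
step 4 (stack(A, F)): towers=[E/C/B/D; F/A] holding=-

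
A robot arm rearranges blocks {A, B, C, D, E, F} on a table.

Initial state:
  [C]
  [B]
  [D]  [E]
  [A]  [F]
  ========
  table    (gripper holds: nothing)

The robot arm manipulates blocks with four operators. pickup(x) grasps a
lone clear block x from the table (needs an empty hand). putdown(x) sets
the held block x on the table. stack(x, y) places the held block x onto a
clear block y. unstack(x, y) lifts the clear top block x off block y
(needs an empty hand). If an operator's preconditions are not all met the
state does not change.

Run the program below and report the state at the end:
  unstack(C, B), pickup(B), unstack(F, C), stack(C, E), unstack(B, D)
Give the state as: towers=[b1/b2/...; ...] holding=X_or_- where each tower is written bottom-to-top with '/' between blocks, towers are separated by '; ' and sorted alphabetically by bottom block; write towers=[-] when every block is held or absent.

step 1 (unstack(C, B)): towers=[A/D/B; F/E] holding=C
step 2 (pickup(B)) [no-op]: towers=[A/D/B; F/E] holding=C
step 3 (unstack(F, C)) [no-op]: towers=[A/D/B; F/E] holding=C
step 4 (stack(C, E)): towers=[A/D/B; F/E/C] holding=-
step 5 (unstack(B, D)): towers=[A/D; F/E/C] holding=B

towers=[A/D; F/E/C] holding=B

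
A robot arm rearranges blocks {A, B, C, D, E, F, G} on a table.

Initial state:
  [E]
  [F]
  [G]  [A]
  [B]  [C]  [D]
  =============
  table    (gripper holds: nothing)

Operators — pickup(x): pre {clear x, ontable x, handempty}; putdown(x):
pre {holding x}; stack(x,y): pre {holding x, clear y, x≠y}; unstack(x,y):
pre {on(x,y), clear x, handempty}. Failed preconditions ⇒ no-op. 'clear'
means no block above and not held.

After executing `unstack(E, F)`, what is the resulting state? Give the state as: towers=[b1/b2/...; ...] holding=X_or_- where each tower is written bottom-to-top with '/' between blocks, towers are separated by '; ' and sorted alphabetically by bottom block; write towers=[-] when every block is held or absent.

before: towers=[B/G/F/E; C/A; D] holding=-
pre[unstack(E, F)]: on(E,F) yes, clear(E) yes, handempty yes
all met → apply unstack(E, F)
after:  towers=[B/G/F; C/A; D] holding=E

towers=[B/G/F; C/A; D] holding=E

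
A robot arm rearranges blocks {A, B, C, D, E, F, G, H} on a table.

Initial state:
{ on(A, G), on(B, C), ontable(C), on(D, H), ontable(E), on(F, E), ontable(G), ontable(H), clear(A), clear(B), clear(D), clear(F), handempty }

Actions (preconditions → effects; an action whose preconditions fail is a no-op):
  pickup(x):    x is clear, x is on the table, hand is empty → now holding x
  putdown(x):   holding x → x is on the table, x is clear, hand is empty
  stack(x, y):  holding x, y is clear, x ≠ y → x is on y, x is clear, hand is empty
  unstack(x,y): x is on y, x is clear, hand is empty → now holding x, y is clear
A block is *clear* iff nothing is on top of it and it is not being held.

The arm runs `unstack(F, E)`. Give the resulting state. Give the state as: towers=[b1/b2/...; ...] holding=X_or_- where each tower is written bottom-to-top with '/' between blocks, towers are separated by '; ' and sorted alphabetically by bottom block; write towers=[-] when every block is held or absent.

towers=[C/B; E; G/A; H/D] holding=F

before: towers=[C/B; E/F; G/A; H/D] holding=-
pre[unstack(F, E)]: on(F,E) ✓, clear(F) ✓, handempty ✓
all met → apply unstack(F, E)
after:  towers=[C/B; E; G/A; H/D] holding=F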